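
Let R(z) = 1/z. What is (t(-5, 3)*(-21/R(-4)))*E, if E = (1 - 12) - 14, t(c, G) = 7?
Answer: -14700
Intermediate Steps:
E = -25 (E = -11 - 14 = -25)
(t(-5, 3)*(-21/R(-4)))*E = (7*(-21/(1/(-4))))*(-25) = (7*(-21/(-1/4)))*(-25) = (7*(-21*(-4)))*(-25) = (7*84)*(-25) = 588*(-25) = -14700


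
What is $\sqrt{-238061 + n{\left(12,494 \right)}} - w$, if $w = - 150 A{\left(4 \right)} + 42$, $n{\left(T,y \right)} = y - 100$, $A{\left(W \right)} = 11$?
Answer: $1608 + i \sqrt{237667} \approx 1608.0 + 487.51 i$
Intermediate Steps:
$n{\left(T,y \right)} = -100 + y$
$w = -1608$ ($w = \left(-150\right) 11 + 42 = -1650 + 42 = -1608$)
$\sqrt{-238061 + n{\left(12,494 \right)}} - w = \sqrt{-238061 + \left(-100 + 494\right)} - -1608 = \sqrt{-238061 + 394} + 1608 = \sqrt{-237667} + 1608 = i \sqrt{237667} + 1608 = 1608 + i \sqrt{237667}$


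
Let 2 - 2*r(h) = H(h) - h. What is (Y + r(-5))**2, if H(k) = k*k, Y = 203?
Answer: 35721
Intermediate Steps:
H(k) = k**2
r(h) = 1 + h/2 - h**2/2 (r(h) = 1 - (h**2 - h)/2 = 1 + (h/2 - h**2/2) = 1 + h/2 - h**2/2)
(Y + r(-5))**2 = (203 + (1 + (1/2)*(-5) - 1/2*(-5)**2))**2 = (203 + (1 - 5/2 - 1/2*25))**2 = (203 + (1 - 5/2 - 25/2))**2 = (203 - 14)**2 = 189**2 = 35721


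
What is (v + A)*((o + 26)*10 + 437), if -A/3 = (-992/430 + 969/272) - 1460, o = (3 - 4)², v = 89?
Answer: 10859804921/3440 ≈ 3.1569e+6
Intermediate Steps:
o = 1 (o = (-1)² = 1)
A = 15054243/3440 (A = -3*((-992/430 + 969/272) - 1460) = -3*((-992*1/430 + 969*(1/272)) - 1460) = -3*((-496/215 + 57/16) - 1460) = -3*(4319/3440 - 1460) = -3*(-5018081/3440) = 15054243/3440 ≈ 4376.2)
(v + A)*((o + 26)*10 + 437) = (89 + 15054243/3440)*((1 + 26)*10 + 437) = 15360403*(27*10 + 437)/3440 = 15360403*(270 + 437)/3440 = (15360403/3440)*707 = 10859804921/3440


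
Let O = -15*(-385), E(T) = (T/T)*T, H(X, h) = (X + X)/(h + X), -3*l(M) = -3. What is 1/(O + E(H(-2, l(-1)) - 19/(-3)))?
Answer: 3/17356 ≈ 0.00017285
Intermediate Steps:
l(M) = 1 (l(M) = -⅓*(-3) = 1)
H(X, h) = 2*X/(X + h) (H(X, h) = (2*X)/(X + h) = 2*X/(X + h))
E(T) = T (E(T) = 1*T = T)
O = 5775
1/(O + E(H(-2, l(-1)) - 19/(-3))) = 1/(5775 + (2*(-2)/(-2 + 1) - 19/(-3))) = 1/(5775 + (2*(-2)/(-1) - 19*(-⅓))) = 1/(5775 + (2*(-2)*(-1) + 19/3)) = 1/(5775 + (4 + 19/3)) = 1/(5775 + 31/3) = 1/(17356/3) = 3/17356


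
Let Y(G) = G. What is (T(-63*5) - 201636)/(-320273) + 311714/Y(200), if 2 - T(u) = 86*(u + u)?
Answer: 49931534361/32027300 ≈ 1559.0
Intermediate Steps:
T(u) = 2 - 172*u (T(u) = 2 - 86*(u + u) = 2 - 86*2*u = 2 - 172*u)
(T(-63*5) - 201636)/(-320273) + 311714/Y(200) = ((2 - (-10836)*5) - 201636)/(-320273) + 311714/200 = ((2 - 172*(-315)) - 201636)*(-1/320273) + 311714*(1/200) = ((2 + 54180) - 201636)*(-1/320273) + 155857/100 = (54182 - 201636)*(-1/320273) + 155857/100 = -147454*(-1/320273) + 155857/100 = 147454/320273 + 155857/100 = 49931534361/32027300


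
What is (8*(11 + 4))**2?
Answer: 14400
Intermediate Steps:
(8*(11 + 4))**2 = (8*15)**2 = 120**2 = 14400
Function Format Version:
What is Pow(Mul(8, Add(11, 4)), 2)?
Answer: 14400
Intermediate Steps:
Pow(Mul(8, Add(11, 4)), 2) = Pow(Mul(8, 15), 2) = Pow(120, 2) = 14400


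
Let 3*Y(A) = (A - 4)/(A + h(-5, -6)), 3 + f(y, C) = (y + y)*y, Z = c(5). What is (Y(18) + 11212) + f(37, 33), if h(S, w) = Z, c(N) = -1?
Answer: 711311/51 ≈ 13947.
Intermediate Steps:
Z = -1
h(S, w) = -1
f(y, C) = -3 + 2*y² (f(y, C) = -3 + (y + y)*y = -3 + (2*y)*y = -3 + 2*y²)
Y(A) = (-4 + A)/(3*(-1 + A)) (Y(A) = ((A - 4)/(A - 1))/3 = ((-4 + A)/(-1 + A))/3 = (-4 + A)/(3*(-1 + A)))
(Y(18) + 11212) + f(37, 33) = ((-4 + 18)/(3*(-1 + 18)) + 11212) + (-3 + 2*37²) = ((⅓)*14/17 + 11212) + (-3 + 2*1369) = ((⅓)*(1/17)*14 + 11212) + (-3 + 2738) = (14/51 + 11212) + 2735 = 571826/51 + 2735 = 711311/51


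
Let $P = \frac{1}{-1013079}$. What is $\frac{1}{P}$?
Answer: $-1013079$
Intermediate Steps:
$P = - \frac{1}{1013079} \approx -9.8709 \cdot 10^{-7}$
$\frac{1}{P} = \frac{1}{- \frac{1}{1013079}} = -1013079$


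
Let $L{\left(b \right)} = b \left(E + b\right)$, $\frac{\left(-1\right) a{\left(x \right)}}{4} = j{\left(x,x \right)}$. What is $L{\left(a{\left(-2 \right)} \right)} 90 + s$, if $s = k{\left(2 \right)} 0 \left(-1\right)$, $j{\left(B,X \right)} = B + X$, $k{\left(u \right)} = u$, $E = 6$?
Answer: $31680$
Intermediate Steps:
$a{\left(x \right)} = - 8 x$ ($a{\left(x \right)} = - 4 \left(x + x\right) = - 4 \cdot 2 x = - 8 x$)
$s = 0$ ($s = 2 \cdot 0 \left(-1\right) = 0 \left(-1\right) = 0$)
$L{\left(b \right)} = b \left(6 + b\right)$
$L{\left(a{\left(-2 \right)} \right)} 90 + s = \left(-8\right) \left(-2\right) \left(6 - -16\right) 90 + 0 = 16 \left(6 + 16\right) 90 + 0 = 16 \cdot 22 \cdot 90 + 0 = 352 \cdot 90 + 0 = 31680 + 0 = 31680$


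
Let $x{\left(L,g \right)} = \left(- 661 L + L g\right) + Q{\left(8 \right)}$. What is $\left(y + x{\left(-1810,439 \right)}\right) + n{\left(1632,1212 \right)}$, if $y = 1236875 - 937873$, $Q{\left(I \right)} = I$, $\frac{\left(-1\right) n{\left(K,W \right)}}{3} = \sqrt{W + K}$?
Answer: $700830 - 18 \sqrt{79} \approx 7.0067 \cdot 10^{5}$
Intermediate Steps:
$n{\left(K,W \right)} = - 3 \sqrt{K + W}$ ($n{\left(K,W \right)} = - 3 \sqrt{W + K} = - 3 \sqrt{K + W}$)
$x{\left(L,g \right)} = 8 - 661 L + L g$ ($x{\left(L,g \right)} = \left(- 661 L + L g\right) + 8 = 8 - 661 L + L g$)
$y = 299002$ ($y = 1236875 - 937873 = 299002$)
$\left(y + x{\left(-1810,439 \right)}\right) + n{\left(1632,1212 \right)} = \left(299002 - -401828\right) - 3 \sqrt{1632 + 1212} = \left(299002 + \left(8 + 1196410 - 794590\right)\right) - 3 \sqrt{2844} = \left(299002 + 401828\right) - 3 \cdot 6 \sqrt{79} = 700830 - 18 \sqrt{79}$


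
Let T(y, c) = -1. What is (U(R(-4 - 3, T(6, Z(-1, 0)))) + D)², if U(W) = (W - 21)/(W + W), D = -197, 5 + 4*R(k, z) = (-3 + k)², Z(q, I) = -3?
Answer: 1400181561/36100 ≈ 38786.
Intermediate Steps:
R(k, z) = -5/4 + (-3 + k)²/4
U(W) = (-21 + W)/(2*W) (U(W) = (-21 + W)/((2*W)) = (-21 + W)*(1/(2*W)) = (-21 + W)/(2*W))
(U(R(-4 - 3, T(6, Z(-1, 0)))) + D)² = ((-21 + (-5/4 + (-3 + (-4 - 3))²/4))/(2*(-5/4 + (-3 + (-4 - 3))²/4)) - 197)² = ((-21 + (-5/4 + (-3 - 7)²/4))/(2*(-5/4 + (-3 - 7)²/4)) - 197)² = ((-21 + (-5/4 + (¼)*(-10)²))/(2*(-5/4 + (¼)*(-10)²)) - 197)² = ((-21 + (-5/4 + (¼)*100))/(2*(-5/4 + (¼)*100)) - 197)² = ((-21 + (-5/4 + 25))/(2*(-5/4 + 25)) - 197)² = ((-21 + 95/4)/(2*(95/4)) - 197)² = ((½)*(4/95)*(11/4) - 197)² = (11/190 - 197)² = (-37419/190)² = 1400181561/36100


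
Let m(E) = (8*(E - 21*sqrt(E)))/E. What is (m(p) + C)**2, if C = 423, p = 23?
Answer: 4300727/23 - 144816*sqrt(23)/23 ≈ 1.5679e+5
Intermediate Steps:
m(E) = (-168*sqrt(E) + 8*E)/E
(m(p) + C)**2 = ((8 - 168*sqrt(23)/23) + 423)**2 = (431 - 168*sqrt(23)/23)**2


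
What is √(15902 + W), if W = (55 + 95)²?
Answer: √38402 ≈ 195.96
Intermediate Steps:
W = 22500 (W = 150² = 22500)
√(15902 + W) = √(15902 + 22500) = √38402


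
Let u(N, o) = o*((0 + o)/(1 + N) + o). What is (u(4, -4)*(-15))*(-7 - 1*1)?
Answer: 2304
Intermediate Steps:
u(N, o) = o*(o + o/(1 + N)) (u(N, o) = o*(o/(1 + N) + o) = o*(o + o/(1 + N)))
(u(4, -4)*(-15))*(-7 - 1*1) = (((-4)**2*(2 + 4)/(1 + 4))*(-15))*(-7 - 1*1) = ((16*6/5)*(-15))*(-7 - 1) = ((16*(1/5)*6)*(-15))*(-8) = ((96/5)*(-15))*(-8) = -288*(-8) = 2304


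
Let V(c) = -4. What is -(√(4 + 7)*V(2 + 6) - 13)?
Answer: 13 + 4*√11 ≈ 26.267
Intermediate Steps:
-(√(4 + 7)*V(2 + 6) - 13) = -(√(4 + 7)*(-4) - 13) = -(√11*(-4) - 13) = -(-4*√11 - 13) = -(-13 - 4*√11) = 13 + 4*√11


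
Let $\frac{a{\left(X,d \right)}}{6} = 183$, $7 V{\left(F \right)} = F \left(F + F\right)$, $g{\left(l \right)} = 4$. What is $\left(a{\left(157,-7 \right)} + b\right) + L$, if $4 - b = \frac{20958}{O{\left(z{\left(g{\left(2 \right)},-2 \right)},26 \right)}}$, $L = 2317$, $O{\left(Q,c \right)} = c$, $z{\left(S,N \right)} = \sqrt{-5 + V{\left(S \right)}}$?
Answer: $\frac{33968}{13} \approx 2612.9$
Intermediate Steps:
$V{\left(F \right)} = \frac{2 F^{2}}{7}$ ($V{\left(F \right)} = \frac{F \left(F + F\right)}{7} = \frac{F 2 F}{7} = \frac{2 F^{2}}{7}$)
$a{\left(X,d \right)} = 1098$ ($a{\left(X,d \right)} = 6 \cdot 183 = 1098$)
$z{\left(S,N \right)} = \sqrt{-5 + \frac{2 S^{2}}{7}}$
$b = - \frac{10427}{13}$ ($b = 4 - \frac{20958}{26} = 4 - 20958 \cdot \frac{1}{26} = 4 - \frac{10479}{13} = - \frac{10427}{13} \approx -802.08$)
$\left(a{\left(157,-7 \right)} + b\right) + L = \left(1098 - \frac{10427}{13}\right) + 2317 = \frac{3847}{13} + 2317 = \frac{33968}{13}$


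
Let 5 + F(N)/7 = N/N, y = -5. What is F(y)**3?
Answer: -21952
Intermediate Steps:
F(N) = -28 (F(N) = -35 + 7*(N/N) = -35 + 7*1 = -35 + 7 = -28)
F(y)**3 = (-28)**3 = -21952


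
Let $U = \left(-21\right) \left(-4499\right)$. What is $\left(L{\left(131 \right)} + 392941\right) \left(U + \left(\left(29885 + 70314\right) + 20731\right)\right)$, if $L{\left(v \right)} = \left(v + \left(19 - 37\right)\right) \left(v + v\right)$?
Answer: $91020426723$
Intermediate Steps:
$U = 94479$
$L{\left(v \right)} = 2 v \left(-18 + v\right)$ ($L{\left(v \right)} = \left(v + \left(19 - 37\right)\right) 2 v = \left(v - 18\right) 2 v = \left(-18 + v\right) 2 v = 2 v \left(-18 + v\right)$)
$\left(L{\left(131 \right)} + 392941\right) \left(U + \left(\left(29885 + 70314\right) + 20731\right)\right) = \left(2 \cdot 131 \left(-18 + 131\right) + 392941\right) \left(94479 + \left(\left(29885 + 70314\right) + 20731\right)\right) = \left(2 \cdot 131 \cdot 113 + 392941\right) \left(94479 + \left(100199 + 20731\right)\right) = \left(29606 + 392941\right) \left(94479 + 120930\right) = 422547 \cdot 215409 = 91020426723$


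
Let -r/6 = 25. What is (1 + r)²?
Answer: 22201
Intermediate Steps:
r = -150 (r = -6*25 = -150)
(1 + r)² = (1 - 150)² = (-149)² = 22201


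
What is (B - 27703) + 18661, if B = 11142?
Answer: 2100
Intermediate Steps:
(B - 27703) + 18661 = (11142 - 27703) + 18661 = -16561 + 18661 = 2100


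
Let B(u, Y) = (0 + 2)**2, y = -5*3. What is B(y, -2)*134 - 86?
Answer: 450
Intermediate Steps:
y = -15
B(u, Y) = 4 (B(u, Y) = 2**2 = 4)
B(y, -2)*134 - 86 = 4*134 - 86 = 536 - 86 = 450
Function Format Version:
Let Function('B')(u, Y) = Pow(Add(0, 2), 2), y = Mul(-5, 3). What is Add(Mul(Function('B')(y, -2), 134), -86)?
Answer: 450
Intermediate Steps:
y = -15
Function('B')(u, Y) = 4 (Function('B')(u, Y) = Pow(2, 2) = 4)
Add(Mul(Function('B')(y, -2), 134), -86) = Add(Mul(4, 134), -86) = Add(536, -86) = 450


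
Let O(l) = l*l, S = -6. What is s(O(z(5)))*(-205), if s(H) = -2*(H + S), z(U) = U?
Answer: 7790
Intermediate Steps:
O(l) = l**2
s(H) = 12 - 2*H (s(H) = -2*(H - 6) = -2*(-6 + H) = 12 - 2*H)
s(O(z(5)))*(-205) = (12 - 2*5**2)*(-205) = (12 - 2*25)*(-205) = (12 - 50)*(-205) = -38*(-205) = 7790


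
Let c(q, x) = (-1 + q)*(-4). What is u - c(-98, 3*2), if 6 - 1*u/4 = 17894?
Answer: -71948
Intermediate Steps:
c(q, x) = 4 - 4*q
u = -71552 (u = 24 - 4*17894 = 24 - 71576 = -71552)
u - c(-98, 3*2) = -71552 - (4 - 4*(-98)) = -71552 - (4 + 392) = -71552 - 1*396 = -71552 - 396 = -71948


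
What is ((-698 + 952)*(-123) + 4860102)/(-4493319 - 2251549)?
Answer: -1207215/1686217 ≈ -0.71593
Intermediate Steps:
((-698 + 952)*(-123) + 4860102)/(-4493319 - 2251549) = (254*(-123) + 4860102)/(-6744868) = (-31242 + 4860102)*(-1/6744868) = 4828860*(-1/6744868) = -1207215/1686217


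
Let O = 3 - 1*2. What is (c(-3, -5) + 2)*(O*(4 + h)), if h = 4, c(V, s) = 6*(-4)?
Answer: -176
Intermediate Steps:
c(V, s) = -24
O = 1 (O = 3 - 2 = 1)
(c(-3, -5) + 2)*(O*(4 + h)) = (-24 + 2)*(1*(4 + 4)) = -22*8 = -176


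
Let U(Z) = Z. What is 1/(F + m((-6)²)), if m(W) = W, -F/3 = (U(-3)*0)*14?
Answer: 1/36 ≈ 0.027778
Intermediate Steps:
F = 0 (F = -3*(-3*0)*14 = -0*14 = -3*0 = 0)
1/(F + m((-6)²)) = 1/(0 + (-6)²) = 1/(0 + 36) = 1/36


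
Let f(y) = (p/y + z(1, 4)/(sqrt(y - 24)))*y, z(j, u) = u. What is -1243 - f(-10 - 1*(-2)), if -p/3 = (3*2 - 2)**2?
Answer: -1195 - 4*I*sqrt(2) ≈ -1195.0 - 5.6569*I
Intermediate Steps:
p = -48 (p = -3*(3*2 - 2)**2 = -3*(6 - 2)**2 = -3*4**2 = -3*16 = -48)
f(y) = y*(-48/y + 4/sqrt(-24 + y)) (f(y) = (-48/y + 4/(sqrt(y - 24)))*y = (-48/y + 4/(sqrt(-24 + y)))*y = (-48/y + 4/sqrt(-24 + y))*y = y*(-48/y + 4/sqrt(-24 + y)))
-1243 - f(-10 - 1*(-2)) = -1243 - (-48 + 4*(-10 - 1*(-2))/sqrt(-24 + (-10 - 1*(-2)))) = -1243 - (-48 + 4*(-10 + 2)/sqrt(-24 + (-10 + 2))) = -1243 - (-48 + 4*(-8)/sqrt(-24 - 8)) = -1243 - (-48 + 4*(-8)/sqrt(-32)) = -1243 - (-48 + 4*(-8)*(-I*sqrt(2)/8)) = -1243 - (-48 + 4*I*sqrt(2)) = -1243 + (48 - 4*I*sqrt(2)) = -1195 - 4*I*sqrt(2)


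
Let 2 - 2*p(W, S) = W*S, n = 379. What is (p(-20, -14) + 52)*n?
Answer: -32973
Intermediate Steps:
p(W, S) = 1 - S*W/2 (p(W, S) = 1 - W*S/2 = 1 - S*W/2)
(p(-20, -14) + 52)*n = ((1 - ½*(-14)*(-20)) + 52)*379 = ((1 - 140) + 52)*379 = (-139 + 52)*379 = -87*379 = -32973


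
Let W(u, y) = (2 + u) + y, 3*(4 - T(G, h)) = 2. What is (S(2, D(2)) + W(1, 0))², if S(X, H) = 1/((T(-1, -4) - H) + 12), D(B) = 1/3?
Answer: 2116/225 ≈ 9.4044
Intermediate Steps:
T(G, h) = 10/3 (T(G, h) = 4 - ⅓*2 = 4 - ⅔ = 10/3)
W(u, y) = 2 + u + y
D(B) = ⅓
S(X, H) = 1/(46/3 - H) (S(X, H) = 1/((10/3 - H) + 12) = 1/(46/3 - H))
(S(2, D(2)) + W(1, 0))² = (3/(46 - 3*⅓) + (2 + 1 + 0))² = (3/(46 - 1) + 3)² = (3/45 + 3)² = (3*(1/45) + 3)² = (1/15 + 3)² = (46/15)² = 2116/225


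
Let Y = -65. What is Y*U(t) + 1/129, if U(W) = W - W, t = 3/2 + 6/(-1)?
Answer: 1/129 ≈ 0.0077519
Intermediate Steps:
t = -9/2 (t = 3*(½) + 6*(-1) = 3/2 - 6 = -9/2 ≈ -4.5000)
U(W) = 0
Y*U(t) + 1/129 = -65*0 + 1/129 = 0 + 1*(1/129) = 0 + 1/129 = 1/129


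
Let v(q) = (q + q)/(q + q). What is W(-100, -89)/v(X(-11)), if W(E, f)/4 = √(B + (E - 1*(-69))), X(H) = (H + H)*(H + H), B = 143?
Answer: 16*√7 ≈ 42.332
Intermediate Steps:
X(H) = 4*H² (X(H) = (2*H)*(2*H) = 4*H²)
W(E, f) = 4*√(212 + E) (W(E, f) = 4*√(143 + (E - 1*(-69))) = 4*√(143 + (E + 69)) = 4*√(143 + (69 + E)) = 4*√(212 + E))
v(q) = 1 (v(q) = (2*q)/((2*q)) = (2*q)*(1/(2*q)) = 1)
W(-100, -89)/v(X(-11)) = (4*√(212 - 100))/1 = (4*√112)*1 = (4*(4*√7))*1 = (16*√7)*1 = 16*√7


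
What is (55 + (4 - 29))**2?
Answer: 900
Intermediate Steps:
(55 + (4 - 29))**2 = (55 - 25)**2 = 30**2 = 900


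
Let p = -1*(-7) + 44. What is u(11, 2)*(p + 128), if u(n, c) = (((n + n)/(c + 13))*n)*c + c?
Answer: 92006/15 ≈ 6133.7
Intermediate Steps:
u(n, c) = c + 2*c*n²/(13 + c) (u(n, c) = (((2*n)/(13 + c))*n)*c + c = ((2*n/(13 + c))*n)*c + c = (2*n²/(13 + c))*c + c = 2*c*n²/(13 + c) + c = c + 2*c*n²/(13 + c))
p = 51 (p = 7 + 44 = 51)
u(11, 2)*(p + 128) = (2*(13 + 2 + 2*11²)/(13 + 2))*(51 + 128) = (2*(13 + 2 + 2*121)/15)*179 = (2*(1/15)*(13 + 2 + 242))*179 = (2*(1/15)*257)*179 = (514/15)*179 = 92006/15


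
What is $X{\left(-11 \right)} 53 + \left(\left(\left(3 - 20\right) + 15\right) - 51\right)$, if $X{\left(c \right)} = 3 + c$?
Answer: $-477$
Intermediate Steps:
$X{\left(-11 \right)} 53 + \left(\left(\left(3 - 20\right) + 15\right) - 51\right) = \left(3 - 11\right) 53 + \left(\left(\left(3 - 20\right) + 15\right) - 51\right) = \left(-8\right) 53 + \left(\left(\left(3 - 20\right) + 15\right) - 51\right) = -424 + \left(\left(-17 + 15\right) - 51\right) = -424 - 53 = -477$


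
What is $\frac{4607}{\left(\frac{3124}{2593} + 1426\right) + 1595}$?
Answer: $\frac{11945951}{7836577} \approx 1.5244$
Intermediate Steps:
$\frac{4607}{\left(\frac{3124}{2593} + 1426\right) + 1595} = \frac{4607}{\frac{3700742}{2593} + 1595} = \frac{4607}{\frac{7836577}{2593}} = 4607 \cdot \frac{2593}{7836577} = \frac{11945951}{7836577}$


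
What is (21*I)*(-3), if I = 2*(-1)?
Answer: 126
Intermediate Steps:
I = -2
(21*I)*(-3) = (21*(-2))*(-3) = -42*(-3) = 126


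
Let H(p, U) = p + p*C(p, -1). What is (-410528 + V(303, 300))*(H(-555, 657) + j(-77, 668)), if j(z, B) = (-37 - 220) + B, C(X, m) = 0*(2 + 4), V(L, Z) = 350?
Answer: 59065632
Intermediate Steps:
C(X, m) = 0 (C(X, m) = 0*6 = 0)
j(z, B) = -257 + B
H(p, U) = p (H(p, U) = p + p*0 = p + 0 = p)
(-410528 + V(303, 300))*(H(-555, 657) + j(-77, 668)) = (-410528 + 350)*(-555 + (-257 + 668)) = -410178*(-555 + 411) = -410178*(-144) = 59065632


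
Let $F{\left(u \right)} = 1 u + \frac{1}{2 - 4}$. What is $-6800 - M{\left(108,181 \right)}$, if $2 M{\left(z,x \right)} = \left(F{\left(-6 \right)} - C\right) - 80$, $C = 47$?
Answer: $- \frac{26933}{4} \approx -6733.3$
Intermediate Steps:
$F{\left(u \right)} = - \frac{1}{2} + u$ ($F{\left(u \right)} = u + \frac{1}{-2} = u - \frac{1}{2} = - \frac{1}{2} + u$)
$M{\left(z,x \right)} = - \frac{267}{4}$ ($M{\left(z,x \right)} = \frac{\left(\left(- \frac{1}{2} - 6\right) - 47\right) - 80}{2} = \frac{\left(- \frac{13}{2} - 47\right) - 80}{2} = \frac{- \frac{107}{2} - 80}{2} = \frac{1}{2} \left(- \frac{267}{2}\right) = - \frac{267}{4}$)
$-6800 - M{\left(108,181 \right)} = -6800 - - \frac{267}{4} = -6800 + \frac{267}{4} = - \frac{26933}{4}$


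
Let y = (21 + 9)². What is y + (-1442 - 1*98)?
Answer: -640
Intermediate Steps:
y = 900 (y = 30² = 900)
y + (-1442 - 1*98) = 900 + (-1442 - 1*98) = 900 + (-1442 - 98) = 900 - 1540 = -640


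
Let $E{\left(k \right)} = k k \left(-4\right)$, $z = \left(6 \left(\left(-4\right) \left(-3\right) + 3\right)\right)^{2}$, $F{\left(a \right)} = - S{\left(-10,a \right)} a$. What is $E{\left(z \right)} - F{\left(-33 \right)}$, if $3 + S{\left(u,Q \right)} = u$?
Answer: $-262439571$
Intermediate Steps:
$S{\left(u,Q \right)} = -3 + u$
$F{\left(a \right)} = 13 a$ ($F{\left(a \right)} = - \left(-3 - 10\right) a = - \left(-13\right) a = 13 a$)
$z = 8100$ ($z = \left(6 \left(12 + 3\right)\right)^{2} = \left(6 \cdot 15\right)^{2} = 90^{2} = 8100$)
$E{\left(k \right)} = - 4 k^{2}$ ($E{\left(k \right)} = k^{2} \left(-4\right) = - 4 k^{2}$)
$E{\left(z \right)} - F{\left(-33 \right)} = - 4 \cdot 8100^{2} - 13 \left(-33\right) = \left(-4\right) 65610000 - -429 = -262440000 + 429 = -262439571$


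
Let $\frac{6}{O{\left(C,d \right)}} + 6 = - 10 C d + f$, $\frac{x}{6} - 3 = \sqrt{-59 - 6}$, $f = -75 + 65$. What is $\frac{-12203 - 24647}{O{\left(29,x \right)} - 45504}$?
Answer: $\frac{22785444951980}{28136469207261} + \frac{7772 i \sqrt{65}}{9378823069087} \approx 0.80982 + 6.681 \cdot 10^{-9} i$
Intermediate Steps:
$f = -10$
$x = 18 + 6 i \sqrt{65}$ ($x = 18 + 6 \sqrt{-59 - 6} = 18 + 6 \sqrt{-65} = 18 + 6 i \sqrt{65} \approx 18.0 + 48.374 i$)
$O{\left(C,d \right)} = \frac{6}{-16 - 10 C d}$ ($O{\left(C,d \right)} = \frac{6}{-6 + \left(- 10 C d - 10\right)} = \frac{6}{-6 - \left(10 + 10 C d\right)} = \frac{6}{-16 - 10 C d}$)
$\frac{-12203 - 24647}{O{\left(29,x \right)} - 45504} = \frac{-12203 - 24647}{- \frac{3}{8 + 5 \cdot 29 \left(18 + 6 i \sqrt{65}\right)} - 45504} = - \frac{36850}{- \frac{3}{8 + \left(2610 + 870 i \sqrt{65}\right)} - 45504} = - \frac{36850}{- \frac{3}{2618 + 870 i \sqrt{65}} - 45504} = - \frac{36850}{-45504 - \frac{3}{2618 + 870 i \sqrt{65}}}$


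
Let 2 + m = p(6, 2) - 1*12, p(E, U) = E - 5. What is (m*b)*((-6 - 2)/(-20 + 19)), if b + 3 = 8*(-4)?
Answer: 3640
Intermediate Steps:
p(E, U) = -5 + E
b = -35 (b = -3 + 8*(-4) = -3 - 32 = -35)
m = -13 (m = -2 + ((-5 + 6) - 1*12) = -2 + (1 - 12) = -2 - 11 = -13)
(m*b)*((-6 - 2)/(-20 + 19)) = (-13*(-35))*((-6 - 2)/(-20 + 19)) = 455*(-8/(-1)) = 455*(-8*(-1)) = 455*8 = 3640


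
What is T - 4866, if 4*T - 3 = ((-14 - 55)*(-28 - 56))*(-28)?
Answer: -181749/4 ≈ -45437.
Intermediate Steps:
T = -162285/4 (T = ¾ + (((-14 - 55)*(-28 - 56))*(-28))/4 = ¾ + (-69*(-84)*(-28))/4 = ¾ + (5796*(-28))/4 = ¾ + (¼)*(-162288) = ¾ - 40572 = -162285/4 ≈ -40571.)
T - 4866 = -162285/4 - 4866 = -181749/4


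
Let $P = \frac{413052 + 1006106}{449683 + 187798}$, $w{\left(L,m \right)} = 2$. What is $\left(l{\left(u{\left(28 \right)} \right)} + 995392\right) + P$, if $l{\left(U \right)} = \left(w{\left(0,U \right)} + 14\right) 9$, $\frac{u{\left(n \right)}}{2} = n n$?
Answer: $\frac{48818207998}{49037} \approx 9.9554 \cdot 10^{5}$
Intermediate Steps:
$u{\left(n \right)} = 2 n^{2}$ ($u{\left(n \right)} = 2 n n = 2 n^{2}$)
$l{\left(U \right)} = 144$ ($l{\left(U \right)} = \left(2 + 14\right) 9 = 16 \cdot 9 = 144$)
$P = \frac{109166}{49037}$ ($P = \frac{1419158}{637481} = 1419158 \cdot \frac{1}{637481} = \frac{109166}{49037} \approx 2.2262$)
$\left(l{\left(u{\left(28 \right)} \right)} + 995392\right) + P = \left(144 + 995392\right) + \frac{109166}{49037} = 995536 + \frac{109166}{49037} = \frac{48818207998}{49037}$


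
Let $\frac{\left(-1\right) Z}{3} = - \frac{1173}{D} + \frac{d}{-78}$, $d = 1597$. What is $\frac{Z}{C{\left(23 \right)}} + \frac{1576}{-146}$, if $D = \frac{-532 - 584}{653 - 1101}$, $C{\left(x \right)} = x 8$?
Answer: $- \frac{30132325}{10826192} \approx -2.7833$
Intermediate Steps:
$C{\left(x \right)} = 8 x$
$D = \frac{279}{112}$ ($D = - \frac{1116}{-448} = \left(-1116\right) \left(- \frac{1}{448}\right) = \frac{279}{112} \approx 2.4911$)
$Z = \frac{1188099}{806}$ ($Z = - 3 \left(- \frac{1173}{\frac{279}{112}} + \frac{1597}{-78}\right) = - 3 \left(\left(-1173\right) \frac{112}{279} + 1597 \left(- \frac{1}{78}\right)\right) = - 3 \left(- \frac{43792}{93} - \frac{1597}{78}\right) = \left(-3\right) \left(- \frac{396033}{806}\right) = \frac{1188099}{806} \approx 1474.1$)
$\frac{Z}{C{\left(23 \right)}} + \frac{1576}{-146} = \frac{1188099}{806 \cdot 8 \cdot 23} + \frac{1576}{-146} = \frac{1188099}{806 \cdot 184} + 1576 \left(- \frac{1}{146}\right) = \frac{1188099}{806} \cdot \frac{1}{184} - \frac{788}{73} = \frac{1188099}{148304} - \frac{788}{73} = - \frac{30132325}{10826192}$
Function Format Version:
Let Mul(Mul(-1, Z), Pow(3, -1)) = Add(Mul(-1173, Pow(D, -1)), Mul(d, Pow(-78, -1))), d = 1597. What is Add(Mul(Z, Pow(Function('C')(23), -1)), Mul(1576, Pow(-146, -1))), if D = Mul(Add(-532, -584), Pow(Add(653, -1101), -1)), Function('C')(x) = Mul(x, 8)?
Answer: Rational(-30132325, 10826192) ≈ -2.7833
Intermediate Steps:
Function('C')(x) = Mul(8, x)
D = Rational(279, 112) (D = Mul(-1116, Pow(-448, -1)) = Mul(-1116, Rational(-1, 448)) = Rational(279, 112) ≈ 2.4911)
Z = Rational(1188099, 806) (Z = Mul(-3, Add(Mul(-1173, Pow(Rational(279, 112), -1)), Mul(1597, Pow(-78, -1)))) = Mul(-3, Add(Mul(-1173, Rational(112, 279)), Mul(1597, Rational(-1, 78)))) = Mul(-3, Add(Rational(-43792, 93), Rational(-1597, 78))) = Mul(-3, Rational(-396033, 806)) = Rational(1188099, 806) ≈ 1474.1)
Add(Mul(Z, Pow(Function('C')(23), -1)), Mul(1576, Pow(-146, -1))) = Add(Mul(Rational(1188099, 806), Pow(Mul(8, 23), -1)), Mul(1576, Pow(-146, -1))) = Add(Mul(Rational(1188099, 806), Pow(184, -1)), Mul(1576, Rational(-1, 146))) = Add(Mul(Rational(1188099, 806), Rational(1, 184)), Rational(-788, 73)) = Add(Rational(1188099, 148304), Rational(-788, 73)) = Rational(-30132325, 10826192)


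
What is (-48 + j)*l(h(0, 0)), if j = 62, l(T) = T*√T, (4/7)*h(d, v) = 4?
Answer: 98*√7 ≈ 259.28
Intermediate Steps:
h(d, v) = 7 (h(d, v) = (7/4)*4 = 7)
l(T) = T^(3/2)
(-48 + j)*l(h(0, 0)) = (-48 + 62)*7^(3/2) = 14*(7*√7) = 98*√7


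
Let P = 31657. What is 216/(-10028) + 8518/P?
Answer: 19645148/79364099 ≈ 0.24753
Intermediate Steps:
216/(-10028) + 8518/P = 216/(-10028) + 8518/31657 = 216*(-1/10028) + 8518*(1/31657) = -54/2507 + 8518/31657 = 19645148/79364099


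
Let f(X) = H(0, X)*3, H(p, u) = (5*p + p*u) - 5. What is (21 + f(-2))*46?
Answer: 276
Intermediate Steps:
H(p, u) = -5 + 5*p + p*u
f(X) = -15 (f(X) = (-5 + 5*0 + 0*X)*3 = (-5 + 0 + 0)*3 = -5*3 = -15)
(21 + f(-2))*46 = (21 - 15)*46 = 6*46 = 276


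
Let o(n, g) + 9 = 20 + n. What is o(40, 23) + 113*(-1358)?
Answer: -153403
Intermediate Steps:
o(n, g) = 11 + n (o(n, g) = -9 + (20 + n) = 11 + n)
o(40, 23) + 113*(-1358) = (11 + 40) + 113*(-1358) = 51 - 153454 = -153403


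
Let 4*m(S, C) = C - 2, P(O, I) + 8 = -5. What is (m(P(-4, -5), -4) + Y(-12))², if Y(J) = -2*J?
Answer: 2025/4 ≈ 506.25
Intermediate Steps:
P(O, I) = -13 (P(O, I) = -8 - 5 = -13)
m(S, C) = -½ + C/4 (m(S, C) = (C - 2)/4 = (-2 + C)/4 = -½ + C/4)
(m(P(-4, -5), -4) + Y(-12))² = ((-½ + (¼)*(-4)) - 2*(-12))² = ((-½ - 1) + 24)² = (-3/2 + 24)² = (45/2)² = 2025/4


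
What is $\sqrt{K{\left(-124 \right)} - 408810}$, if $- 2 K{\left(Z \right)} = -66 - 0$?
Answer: $i \sqrt{408777} \approx 639.36 i$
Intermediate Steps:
$K{\left(Z \right)} = 33$ ($K{\left(Z \right)} = - \frac{-66 - 0}{2} = - \frac{-66 + 0}{2} = \left(- \frac{1}{2}\right) \left(-66\right) = 33$)
$\sqrt{K{\left(-124 \right)} - 408810} = \sqrt{33 - 408810} = \sqrt{-408777} = i \sqrt{408777}$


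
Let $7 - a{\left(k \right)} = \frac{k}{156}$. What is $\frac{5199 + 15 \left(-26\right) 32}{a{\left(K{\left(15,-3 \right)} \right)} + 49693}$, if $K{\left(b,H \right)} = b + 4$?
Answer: $- \frac{1135836}{7753181} \approx -0.1465$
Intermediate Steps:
$K{\left(b,H \right)} = 4 + b$
$a{\left(k \right)} = 7 - \frac{k}{156}$
$\frac{5199 + 15 \left(-26\right) 32}{a{\left(K{\left(15,-3 \right)} \right)} + 49693} = \frac{5199 + 15 \left(-26\right) 32}{\left(7 - \frac{4 + 15}{156}\right) + 49693} = \frac{5199 - 12480}{\left(7 - \frac{19}{156}\right) + 49693} = - \frac{7281}{\frac{1073}{156} + 49693} = - \frac{7281}{\frac{7753181}{156}} = \left(-7281\right) \frac{156}{7753181} = - \frac{1135836}{7753181}$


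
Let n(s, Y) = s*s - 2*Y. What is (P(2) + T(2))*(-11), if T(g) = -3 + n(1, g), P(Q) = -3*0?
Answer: 66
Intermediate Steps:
P(Q) = 0
n(s, Y) = s**2 - 2*Y
T(g) = -2 - 2*g (T(g) = -3 + (1**2 - 2*g) = -3 + (1 - 2*g) = -2 - 2*g)
(P(2) + T(2))*(-11) = (0 + (-2 - 2*2))*(-11) = (0 + (-2 - 4))*(-11) = (0 - 6)*(-11) = -6*(-11) = 66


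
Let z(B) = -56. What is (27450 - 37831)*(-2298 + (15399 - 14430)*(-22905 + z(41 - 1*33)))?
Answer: 230992894167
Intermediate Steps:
(27450 - 37831)*(-2298 + (15399 - 14430)*(-22905 + z(41 - 1*33))) = (27450 - 37831)*(-2298 + (15399 - 14430)*(-22905 - 56)) = -10381*(-2298 + 969*(-22961)) = -10381*(-2298 - 22249209) = -10381*(-22251507) = 230992894167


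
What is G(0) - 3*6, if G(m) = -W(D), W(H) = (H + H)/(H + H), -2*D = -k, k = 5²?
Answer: -19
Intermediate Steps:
k = 25
D = 25/2 (D = -(-1)*25/2 = -½*(-25) = 25/2 ≈ 12.500)
W(H) = 1 (W(H) = (2*H)/((2*H)) = (2*H)*(1/(2*H)) = 1)
G(m) = -1 (G(m) = -1*1 = -1)
G(0) - 3*6 = -1 - 3*6 = -1 - 18 = -19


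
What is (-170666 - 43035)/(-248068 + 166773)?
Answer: 213701/81295 ≈ 2.6287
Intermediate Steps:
(-170666 - 43035)/(-248068 + 166773) = -213701/(-81295) = -213701*(-1/81295) = 213701/81295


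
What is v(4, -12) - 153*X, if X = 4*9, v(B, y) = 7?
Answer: -5501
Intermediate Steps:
X = 36
v(4, -12) - 153*X = 7 - 153*36 = 7 - 5508 = -5501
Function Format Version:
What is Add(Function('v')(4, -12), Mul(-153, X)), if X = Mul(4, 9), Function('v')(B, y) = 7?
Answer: -5501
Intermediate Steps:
X = 36
Add(Function('v')(4, -12), Mul(-153, X)) = Add(7, Mul(-153, 36)) = Add(7, -5508) = -5501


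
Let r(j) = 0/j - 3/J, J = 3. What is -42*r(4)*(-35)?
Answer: -1470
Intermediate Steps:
r(j) = -1 (r(j) = 0/j - 3/3 = 0 - 3*⅓ = 0 - 1 = -1)
-42*r(4)*(-35) = -42*(-1)*(-35) = 42*(-35) = -1470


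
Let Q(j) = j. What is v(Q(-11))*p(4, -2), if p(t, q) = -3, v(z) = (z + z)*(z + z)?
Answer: -1452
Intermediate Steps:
v(z) = 4*z² (v(z) = (2*z)*(2*z) = 4*z²)
v(Q(-11))*p(4, -2) = (4*(-11)²)*(-3) = (4*121)*(-3) = 484*(-3) = -1452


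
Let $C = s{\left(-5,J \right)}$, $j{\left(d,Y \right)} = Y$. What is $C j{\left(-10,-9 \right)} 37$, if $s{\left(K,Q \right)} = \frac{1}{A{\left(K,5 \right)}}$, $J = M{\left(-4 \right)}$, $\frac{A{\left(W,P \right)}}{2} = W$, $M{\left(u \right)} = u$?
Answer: $\frac{333}{10} \approx 33.3$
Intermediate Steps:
$A{\left(W,P \right)} = 2 W$
$J = -4$
$s{\left(K,Q \right)} = \frac{1}{2 K}$
$C = - \frac{1}{10}$ ($C = \frac{1}{2 \left(-5\right)} = \frac{1}{2} \left(- \frac{1}{5}\right) = - \frac{1}{10} \approx -0.1$)
$C j{\left(-10,-9 \right)} 37 = \left(- \frac{1}{10}\right) \left(-9\right) 37 = \frac{9}{10} \cdot 37 = \frac{333}{10}$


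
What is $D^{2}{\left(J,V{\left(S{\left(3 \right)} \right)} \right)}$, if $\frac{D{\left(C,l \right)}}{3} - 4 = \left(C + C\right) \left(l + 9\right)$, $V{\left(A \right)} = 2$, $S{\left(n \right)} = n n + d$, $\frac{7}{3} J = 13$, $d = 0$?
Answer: $\frac{7064964}{49} \approx 1.4418 \cdot 10^{5}$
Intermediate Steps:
$J = \frac{39}{7}$ ($J = \frac{3}{7} \cdot 13 = \frac{39}{7} \approx 5.5714$)
$S{\left(n \right)} = n^{2}$ ($S{\left(n \right)} = n n + 0 = n^{2} + 0 = n^{2}$)
$D{\left(C,l \right)} = 12 + 6 C \left(9 + l\right)$ ($D{\left(C,l \right)} = 12 + 3 \left(C + C\right) \left(l + 9\right) = 12 + 3 \cdot 2 C \left(9 + l\right) = 12 + 6 C \left(9 + l\right)$)
$D^{2}{\left(J,V{\left(S{\left(3 \right)} \right)} \right)} = \left(12 + 54 \cdot \frac{39}{7} + 6 \cdot \frac{39}{7} \cdot 2\right)^{2} = \left(12 + \frac{2106}{7} + \frac{468}{7}\right)^{2} = \left(\frac{2658}{7}\right)^{2} = \frac{7064964}{49}$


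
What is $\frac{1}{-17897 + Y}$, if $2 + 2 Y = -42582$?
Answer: $- \frac{1}{39189} \approx -2.5517 \cdot 10^{-5}$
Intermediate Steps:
$Y = -21292$ ($Y = -1 + \frac{1}{2} \left(-42582\right) = -1 - 21291 = -21292$)
$\frac{1}{-17897 + Y} = \frac{1}{-17897 - 21292} = \frac{1}{-39189} = - \frac{1}{39189}$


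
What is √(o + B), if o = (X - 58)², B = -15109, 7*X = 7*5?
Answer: 10*I*√123 ≈ 110.91*I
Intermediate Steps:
X = 5 (X = (7*5)/7 = (⅐)*35 = 5)
o = 2809 (o = (5 - 58)² = (-53)² = 2809)
√(o + B) = √(2809 - 15109) = √(-12300) = 10*I*√123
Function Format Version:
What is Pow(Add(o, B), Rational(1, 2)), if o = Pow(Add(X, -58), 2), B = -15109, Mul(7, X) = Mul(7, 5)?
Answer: Mul(10, I, Pow(123, Rational(1, 2))) ≈ Mul(110.91, I)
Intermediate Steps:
X = 5 (X = Mul(Rational(1, 7), Mul(7, 5)) = Mul(Rational(1, 7), 35) = 5)
o = 2809 (o = Pow(Add(5, -58), 2) = Pow(-53, 2) = 2809)
Pow(Add(o, B), Rational(1, 2)) = Pow(Add(2809, -15109), Rational(1, 2)) = Pow(-12300, Rational(1, 2)) = Mul(10, I, Pow(123, Rational(1, 2)))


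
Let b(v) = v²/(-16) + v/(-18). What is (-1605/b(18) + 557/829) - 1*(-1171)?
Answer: 17576808/14093 ≈ 1247.2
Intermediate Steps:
b(v) = -v²/16 - v/18 (b(v) = v²*(-1/16) + v*(-1/18) = -v²/16 - v/18)
(-1605/b(18) + 557/829) - 1*(-1171) = (-1605*(-8/(8 + 9*18)) + 557/829) - 1*(-1171) = (-1605*(-8/(8 + 162)) + 557*(1/829)) + 1171 = (-1605/((-1/144*18*170)) + 557/829) + 1171 = (-1605/(-85/4) + 557/829) + 1171 = (-1605*(-4/85) + 557/829) + 1171 = (1284/17 + 557/829) + 1171 = 1073905/14093 + 1171 = 17576808/14093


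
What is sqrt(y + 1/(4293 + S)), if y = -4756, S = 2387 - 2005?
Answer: I*sqrt(4157813913)/935 ≈ 68.964*I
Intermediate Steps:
S = 382
sqrt(y + 1/(4293 + S)) = sqrt(-4756 + 1/(4293 + 382)) = sqrt(-4756 + 1/4675) = sqrt(-22234299/4675) = I*sqrt(4157813913)/935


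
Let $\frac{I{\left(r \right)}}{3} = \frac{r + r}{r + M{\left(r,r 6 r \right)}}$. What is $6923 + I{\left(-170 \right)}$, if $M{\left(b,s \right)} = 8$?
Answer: $\frac{187091}{27} \approx 6929.3$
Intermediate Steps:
$I{\left(r \right)} = \frac{6 r}{8 + r}$ ($I{\left(r \right)} = 3 \frac{r + r}{r + 8} = 3 \frac{2 r}{8 + r} = \frac{6 r}{8 + r}$)
$6923 + I{\left(-170 \right)} = 6923 + 6 \left(-170\right) \frac{1}{8 - 170} = 6923 + 6 \left(-170\right) \frac{1}{-162} = 6923 + 6 \left(-170\right) \left(- \frac{1}{162}\right) = 6923 + \frac{170}{27} = \frac{187091}{27}$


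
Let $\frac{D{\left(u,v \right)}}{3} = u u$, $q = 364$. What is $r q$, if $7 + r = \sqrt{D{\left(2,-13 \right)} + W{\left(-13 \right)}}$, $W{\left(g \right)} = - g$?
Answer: $-728$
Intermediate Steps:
$D{\left(u,v \right)} = 3 u^{2}$ ($D{\left(u,v \right)} = 3 u u = 3 u^{2}$)
$r = -2$ ($r = -7 + \sqrt{3 \cdot 2^{2} - -13} = -7 + \sqrt{3 \cdot 4 + 13} = -7 + \sqrt{12 + 13} = -7 + \sqrt{25} = -7 + 5 = -2$)
$r q = \left(-2\right) 364 = -728$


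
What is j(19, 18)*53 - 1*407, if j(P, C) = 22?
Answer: 759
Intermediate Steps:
j(19, 18)*53 - 1*407 = 22*53 - 1*407 = 1166 - 407 = 759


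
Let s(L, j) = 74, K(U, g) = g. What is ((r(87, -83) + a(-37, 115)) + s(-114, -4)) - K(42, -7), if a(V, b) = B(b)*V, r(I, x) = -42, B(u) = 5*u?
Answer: -21236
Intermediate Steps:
a(V, b) = 5*V*b (a(V, b) = (5*b)*V = 5*V*b)
((r(87, -83) + a(-37, 115)) + s(-114, -4)) - K(42, -7) = ((-42 + 5*(-37)*115) + 74) - 1*(-7) = ((-42 - 21275) + 74) + 7 = (-21317 + 74) + 7 = -21243 + 7 = -21236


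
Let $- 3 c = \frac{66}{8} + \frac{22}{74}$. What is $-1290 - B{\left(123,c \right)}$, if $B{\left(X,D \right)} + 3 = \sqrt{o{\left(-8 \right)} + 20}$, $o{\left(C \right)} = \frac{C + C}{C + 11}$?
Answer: $-1287 - \frac{2 \sqrt{33}}{3} \approx -1290.8$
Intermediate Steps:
$o{\left(C \right)} = \frac{2 C}{11 + C}$
$c = - \frac{1265}{444}$ ($c = - \frac{\frac{66}{8} + \frac{22}{74}}{3} = - \frac{66 \cdot \frac{1}{8} + 22 \cdot \frac{1}{74}}{3} = - \frac{\frac{33}{4} + \frac{11}{37}}{3} = \left(- \frac{1}{3}\right) \frac{1265}{148} = - \frac{1265}{444} \approx -2.8491$)
$B{\left(X,D \right)} = -3 + \frac{2 \sqrt{33}}{3}$ ($B{\left(X,D \right)} = -3 + \sqrt{2 \left(-8\right) \frac{1}{11 - 8} + 20} = -3 + \sqrt{2 \left(-8\right) \frac{1}{3} + 20} = -3 + \sqrt{- \frac{16}{3} + 20} = -3 + \sqrt{\frac{44}{3}} = -3 + \frac{2 \sqrt{33}}{3}$)
$-1290 - B{\left(123,c \right)} = -1290 - \left(-3 + \frac{2 \sqrt{33}}{3}\right) = -1290 + \left(3 - \frac{2 \sqrt{33}}{3}\right) = -1287 - \frac{2 \sqrt{33}}{3}$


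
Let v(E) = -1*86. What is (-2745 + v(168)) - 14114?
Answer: -16945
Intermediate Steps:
v(E) = -86
(-2745 + v(168)) - 14114 = (-2745 - 86) - 14114 = -2831 - 14114 = -16945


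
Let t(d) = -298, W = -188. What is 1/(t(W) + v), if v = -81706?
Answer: -1/82004 ≈ -1.2195e-5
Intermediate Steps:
1/(t(W) + v) = 1/(-298 - 81706) = 1/(-82004) = -1/82004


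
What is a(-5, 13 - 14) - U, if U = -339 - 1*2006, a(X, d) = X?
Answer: 2340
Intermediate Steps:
U = -2345 (U = -339 - 2006 = -2345)
a(-5, 13 - 14) - U = -5 - 1*(-2345) = -5 + 2345 = 2340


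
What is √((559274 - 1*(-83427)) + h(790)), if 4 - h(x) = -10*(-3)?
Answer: 5*√25707 ≈ 801.67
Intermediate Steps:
h(x) = -26 (h(x) = 4 - (-10)*(-3) = 4 - 1*30 = 4 - 30 = -26)
√((559274 - 1*(-83427)) + h(790)) = √((559274 - 1*(-83427)) - 26) = √((559274 + 83427) - 26) = √(642701 - 26) = √642675 = 5*√25707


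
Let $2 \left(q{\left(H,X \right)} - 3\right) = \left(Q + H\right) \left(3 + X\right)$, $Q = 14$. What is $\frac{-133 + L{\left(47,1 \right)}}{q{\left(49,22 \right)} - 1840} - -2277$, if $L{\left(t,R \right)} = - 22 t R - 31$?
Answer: $\frac{4781819}{2099} \approx 2278.1$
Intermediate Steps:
$L{\left(t,R \right)} = -31 - 22 R t$ ($L{\left(t,R \right)} = - 22 R t - 31 = -31 - 22 R t$)
$q{\left(H,X \right)} = 3 + \frac{\left(3 + X\right) \left(14 + H\right)}{2}$ ($q{\left(H,X \right)} = 3 + \frac{\left(14 + H\right) \left(3 + X\right)}{2} = 3 + \frac{\left(3 + X\right) \left(14 + H\right)}{2}$)
$\frac{-133 + L{\left(47,1 \right)}}{q{\left(49,22 \right)} - 1840} - -2277 = \frac{-133 - \left(31 + 22 \cdot 47\right)}{\left(24 + 7 \cdot 22 + \frac{3}{2} \cdot 49 + \frac{1}{2} \cdot 49 \cdot 22\right) - 1840} - -2277 = \frac{-133 - 1065}{\left(24 + 154 + \frac{147}{2} + 539\right) - 1840} + 2277 = \frac{-133 - 1065}{\frac{1581}{2} - 1840} + 2277 = - \frac{1198}{- \frac{2099}{2}} + 2277 = \left(-1198\right) \left(- \frac{2}{2099}\right) + 2277 = \frac{2396}{2099} + 2277 = \frac{4781819}{2099}$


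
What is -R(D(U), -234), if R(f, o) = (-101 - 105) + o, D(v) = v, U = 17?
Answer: 440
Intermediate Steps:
R(f, o) = -206 + o
-R(D(U), -234) = -(-206 - 234) = -1*(-440) = 440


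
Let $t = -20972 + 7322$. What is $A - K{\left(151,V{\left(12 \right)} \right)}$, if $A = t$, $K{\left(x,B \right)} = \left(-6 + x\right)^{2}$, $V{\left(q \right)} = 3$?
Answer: $-34675$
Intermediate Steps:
$t = -13650$
$A = -13650$
$A - K{\left(151,V{\left(12 \right)} \right)} = -13650 - \left(-6 + 151\right)^{2} = -13650 - 145^{2} = -13650 - 21025 = -34675$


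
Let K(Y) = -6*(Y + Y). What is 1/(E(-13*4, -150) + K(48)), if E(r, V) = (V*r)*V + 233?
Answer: -1/1170343 ≈ -8.5445e-7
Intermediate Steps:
E(r, V) = 233 + r*V² (E(r, V) = r*V² + 233 = 233 + r*V²)
K(Y) = -12*Y
1/(E(-13*4, -150) + K(48)) = 1/((233 - 13*4*(-150)²) - 12*48) = 1/((233 - 52*22500) - 576) = 1/((233 - 1170000) - 576) = 1/(-1169767 - 576) = 1/(-1170343) = -1/1170343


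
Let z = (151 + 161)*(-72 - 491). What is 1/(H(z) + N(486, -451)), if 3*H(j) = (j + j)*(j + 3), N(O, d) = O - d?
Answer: 1/20569669849 ≈ 4.8615e-11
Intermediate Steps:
z = -175656 (z = 312*(-563) = -175656)
H(j) = 2*j*(3 + j)/3 (H(j) = ((j + j)*(j + 3))/3 = ((2*j)*(3 + j))/3 = (2*j*(3 + j))/3 = 2*j*(3 + j)/3)
1/(H(z) + N(486, -451)) = 1/((⅔)*(-175656)*(3 - 175656) + (486 - 1*(-451))) = 1/((⅔)*(-175656)*(-175653) + (486 + 451)) = 1/(20569668912 + 937) = 1/20569669849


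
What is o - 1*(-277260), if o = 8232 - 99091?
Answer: 186401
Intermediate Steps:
o = -90859
o - 1*(-277260) = -90859 - 1*(-277260) = -90859 + 277260 = 186401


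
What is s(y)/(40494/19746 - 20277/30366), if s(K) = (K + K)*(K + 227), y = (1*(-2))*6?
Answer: -57295783440/15356503 ≈ -3731.0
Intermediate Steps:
y = -12 (y = -2*6 = -12)
s(K) = 2*K*(227 + K) (s(K) = (2*K)*(227 + K) = 2*K*(227 + K))
s(y)/(40494/19746 - 20277/30366) = (2*(-12)*(227 - 12))/(40494/19746 - 20277/30366) = (2*(-12)*215)/(40494*(1/19746) - 20277*1/30366) = -5160/(6749/3291 - 2253/3374) = -5160/15356503/11103834 = -5160*11103834/15356503 = -57295783440/15356503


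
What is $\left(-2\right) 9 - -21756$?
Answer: $21738$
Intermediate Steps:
$\left(-2\right) 9 - -21756 = -18 + 21756 = 21738$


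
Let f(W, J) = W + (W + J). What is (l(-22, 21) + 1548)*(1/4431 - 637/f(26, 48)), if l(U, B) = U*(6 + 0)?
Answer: -333048746/36925 ≈ -9019.6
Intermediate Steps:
f(W, J) = J + 2*W (f(W, J) = W + (J + W) = J + 2*W)
l(U, B) = 6*U (l(U, B) = U*6 = 6*U)
(l(-22, 21) + 1548)*(1/4431 - 637/f(26, 48)) = (6*(-22) + 1548)*(1/4431 - 637/(48 + 2*26)) = (-132 + 1548)*(1/4431 - 637/(48 + 52)) = 1416*(1/4431 - 637/100) = 1416*(-2822447/443100) = -333048746/36925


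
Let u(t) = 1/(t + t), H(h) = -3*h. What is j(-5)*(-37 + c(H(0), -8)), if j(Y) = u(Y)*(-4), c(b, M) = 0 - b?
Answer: -74/5 ≈ -14.800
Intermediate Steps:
c(b, M) = -b
u(t) = 1/(2*t)
j(Y) = -2/Y (j(Y) = (1/(2*Y))*(-4) = -2/Y)
j(-5)*(-37 + c(H(0), -8)) = (-2/(-5))*(-37 - (-3)*0) = (-2*(-⅕))*(-37 - 1*0) = 2*(-37 + 0)/5 = (⅖)*(-37) = -74/5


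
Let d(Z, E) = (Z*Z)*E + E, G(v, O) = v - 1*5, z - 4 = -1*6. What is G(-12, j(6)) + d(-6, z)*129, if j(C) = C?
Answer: -9563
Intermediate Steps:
z = -2 (z = 4 - 1*6 = 4 - 6 = -2)
G(v, O) = -5 + v (G(v, O) = v - 5 = -5 + v)
d(Z, E) = E + E*Z² (d(Z, E) = Z²*E + E = E*Z² + E = E + E*Z²)
G(-12, j(6)) + d(-6, z)*129 = (-5 - 12) - 2*(1 + (-6)²)*129 = -17 - 2*(1 + 36)*129 = -17 - 2*37*129 = -17 - 74*129 = -17 - 9546 = -9563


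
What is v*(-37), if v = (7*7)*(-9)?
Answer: 16317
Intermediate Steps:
v = -441 (v = 49*(-9) = -441)
v*(-37) = -441*(-37) = 16317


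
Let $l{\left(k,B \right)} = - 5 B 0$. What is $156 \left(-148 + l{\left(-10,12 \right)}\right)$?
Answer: $-23088$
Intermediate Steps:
$l{\left(k,B \right)} = 0$
$156 \left(-148 + l{\left(-10,12 \right)}\right) = 156 \left(-148 + 0\right) = 156 \left(-148\right) = -23088$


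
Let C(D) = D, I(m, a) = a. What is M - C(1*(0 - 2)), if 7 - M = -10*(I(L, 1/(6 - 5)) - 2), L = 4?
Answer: -1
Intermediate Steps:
M = -3 (M = 7 - (-10)*(1/(6 - 5) - 2) = 7 - (-10)*(1/1 - 2) = 7 - (-10)*(1 - 2) = 7 - (-10)*(-1) = 7 - 1*10 = 7 - 10 = -3)
M - C(1*(0 - 2)) = -3 - (0 - 2) = -3 - (-2) = -3 - 1*(-2) = -3 + 2 = -1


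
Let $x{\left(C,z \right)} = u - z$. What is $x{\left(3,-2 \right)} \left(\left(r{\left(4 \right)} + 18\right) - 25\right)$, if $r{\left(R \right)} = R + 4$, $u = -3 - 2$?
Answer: $-3$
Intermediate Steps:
$u = -5$ ($u = -3 - 2 = -5$)
$r{\left(R \right)} = 4 + R$
$x{\left(C,z \right)} = -5 - z$
$x{\left(3,-2 \right)} \left(\left(r{\left(4 \right)} + 18\right) - 25\right) = \left(-5 - -2\right) \left(\left(\left(4 + 4\right) + 18\right) - 25\right) = \left(-5 + 2\right) \left(\left(8 + 18\right) - 25\right) = - 3 \left(26 - 25\right) = \left(-3\right) 1 = -3$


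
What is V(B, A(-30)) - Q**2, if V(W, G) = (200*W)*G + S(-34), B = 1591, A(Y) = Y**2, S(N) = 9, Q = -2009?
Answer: 282343928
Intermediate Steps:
V(W, G) = 9 + 200*G*W (V(W, G) = (200*W)*G + 9 = 200*G*W + 9 = 9 + 200*G*W)
V(B, A(-30)) - Q**2 = (9 + 200*(-30)**2*1591) - 1*(-2009)**2 = (9 + 200*900*1591) - 1*4036081 = (9 + 286380000) - 4036081 = 286380009 - 4036081 = 282343928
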